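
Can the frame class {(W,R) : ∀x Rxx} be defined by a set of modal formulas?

The condition is reflexivity. A defining modal formula is □q → q.
Suppose □q→q is valid. At any x set V(q)={w : Rxw}. Then □q holds at x, so q holds at x, i.e. Rxx.

Yes — defined by □q → q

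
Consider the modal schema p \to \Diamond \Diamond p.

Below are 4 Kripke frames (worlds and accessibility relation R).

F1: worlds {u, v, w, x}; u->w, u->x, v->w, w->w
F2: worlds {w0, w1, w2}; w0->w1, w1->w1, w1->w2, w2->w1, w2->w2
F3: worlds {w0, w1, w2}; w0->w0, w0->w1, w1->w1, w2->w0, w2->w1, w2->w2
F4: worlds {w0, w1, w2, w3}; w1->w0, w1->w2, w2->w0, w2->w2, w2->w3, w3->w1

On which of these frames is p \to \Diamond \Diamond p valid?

The schema corresponds to a generalized confluence (Geach) condition: \forall x \exists w (x = w \wedge x R^2 w).
F1: fails — at u but no t with u=t and uR²t.
F2: fails — at w0 but no w with w0=w and w0R²w.
F3: condition met.
F4: fails — at w0 but no w with w0=w and w0R²w.

F3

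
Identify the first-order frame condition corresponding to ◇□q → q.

This schema is equivalent to the B axiom q → □◇q.
Its frame correspondent is symmetry — ∀x ∀y (Rxy → Ryx).

Symmetry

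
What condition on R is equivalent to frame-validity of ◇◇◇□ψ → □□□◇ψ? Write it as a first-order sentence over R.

This is a Sahlqvist (Geach-type) schema ◇^3□^1ψ → □^3◇^1ψ.
First-order correspondent: ∀x ∀y ∀z ((xR³y ∧ xR³z) → ∃w (yRw ∧ zRw)).

∀x ∀y ∀z ((xR³y ∧ xR³z) → ∃w (yRw ∧ zRw))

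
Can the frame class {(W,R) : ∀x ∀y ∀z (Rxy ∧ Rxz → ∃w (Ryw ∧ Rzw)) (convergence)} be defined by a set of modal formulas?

Definable; ◇□p → □◇p defines it

The condition is convergence. A defining modal formula is ◇□p → □◇p.
Suppose ◇□p→□◇p is valid. Take Rxy, Rxz and set V(p)={w : Ryw}. Then □p at y so ◇□p at x, so □◇p at x, so ◇p at z, giving w with Rzw and Ryw.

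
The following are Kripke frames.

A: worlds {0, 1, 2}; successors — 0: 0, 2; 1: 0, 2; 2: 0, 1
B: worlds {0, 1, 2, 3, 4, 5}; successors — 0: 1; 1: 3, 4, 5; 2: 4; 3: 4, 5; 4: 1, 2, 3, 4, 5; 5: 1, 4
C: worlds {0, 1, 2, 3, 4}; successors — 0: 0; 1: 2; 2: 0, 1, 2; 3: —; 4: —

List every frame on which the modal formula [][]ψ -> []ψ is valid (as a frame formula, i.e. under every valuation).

This is the axiom for density; its first-order frame correspondent is forall x forall y (Rxy -> exists z (Rxz & Rzy)).
A: fails — R21 but no z with R2z and Rz1.
B: fails — R01 but no z with R0z and Rz1.
C: condition met.

C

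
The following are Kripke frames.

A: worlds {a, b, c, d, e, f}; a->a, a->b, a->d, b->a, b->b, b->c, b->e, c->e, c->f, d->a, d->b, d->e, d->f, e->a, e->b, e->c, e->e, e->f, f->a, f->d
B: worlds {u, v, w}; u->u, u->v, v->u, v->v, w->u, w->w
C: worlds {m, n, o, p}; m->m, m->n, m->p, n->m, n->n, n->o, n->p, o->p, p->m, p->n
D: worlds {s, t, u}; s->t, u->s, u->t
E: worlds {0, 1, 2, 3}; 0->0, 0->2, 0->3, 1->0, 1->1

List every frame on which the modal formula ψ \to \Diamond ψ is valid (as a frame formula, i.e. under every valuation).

B

This is the axiom for reflexivity; its first-order frame correspondent is \forall x Rxx.
A: fails — world c does not see itself.
B: ✓.
C: fails — world o does not see itself.
D: fails — world s does not see itself.
E: fails — world 2 does not see itself.
Valid on: B.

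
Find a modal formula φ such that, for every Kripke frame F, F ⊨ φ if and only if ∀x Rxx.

□s → s

This is reflexivity; the standard corresponding axiom is T: □s → s.
Suppose □s→s is valid. At any x set V(s)={w : Rxw}. Then □s holds at x, so s holds at x, i.e. Rxx.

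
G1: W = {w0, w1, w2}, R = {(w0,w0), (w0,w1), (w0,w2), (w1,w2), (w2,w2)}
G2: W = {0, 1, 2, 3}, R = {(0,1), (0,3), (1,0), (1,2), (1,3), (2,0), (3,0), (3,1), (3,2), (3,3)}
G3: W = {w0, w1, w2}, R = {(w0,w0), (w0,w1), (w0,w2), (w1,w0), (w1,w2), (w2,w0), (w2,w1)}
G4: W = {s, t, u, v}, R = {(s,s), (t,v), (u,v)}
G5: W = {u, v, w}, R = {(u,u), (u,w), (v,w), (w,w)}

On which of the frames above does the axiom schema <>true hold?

The schema corresponds to seriality: forall x exists y Rxy.
G1: condition met.
G2: condition met.
G3: condition met.
G4: fails — world v has no successor.
G5: condition met.

G1, G2, G3, G5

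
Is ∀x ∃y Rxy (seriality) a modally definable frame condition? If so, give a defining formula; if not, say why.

Definable; □p → ◇p defines it

Yes: it is seriality, defined by the D schema □p → ◇p.
Suppose □p→◇p is valid. At any x set V(p)=W. Then □p at x, so ◇p at x, so x has a successor.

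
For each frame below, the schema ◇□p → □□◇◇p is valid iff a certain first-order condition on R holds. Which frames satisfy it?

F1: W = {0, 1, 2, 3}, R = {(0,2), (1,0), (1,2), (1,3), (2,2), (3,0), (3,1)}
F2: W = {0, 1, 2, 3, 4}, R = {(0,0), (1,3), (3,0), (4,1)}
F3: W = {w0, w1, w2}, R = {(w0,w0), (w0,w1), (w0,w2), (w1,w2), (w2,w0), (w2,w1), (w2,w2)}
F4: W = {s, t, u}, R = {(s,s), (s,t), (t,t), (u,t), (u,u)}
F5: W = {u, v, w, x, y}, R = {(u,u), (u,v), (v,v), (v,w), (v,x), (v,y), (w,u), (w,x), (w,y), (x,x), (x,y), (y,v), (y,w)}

F3, F4, F5

This is the axiom for a generalized confluence (Geach) condition; its first-order frame correspondent is ∀x ∀y ∀z ((xRy ∧ xR²z) → ∃w (yRw ∧ zR²w)).
F1: fails — 1R3, 1R²0 but no w with 3Rw and 0R²w.
F2: fails — 4R1, 4R²3 but no w with 1Rw and 3R²w.
F3: condition met.
F4: condition met.
F5: condition met.
Valid on: F3, F4, F5.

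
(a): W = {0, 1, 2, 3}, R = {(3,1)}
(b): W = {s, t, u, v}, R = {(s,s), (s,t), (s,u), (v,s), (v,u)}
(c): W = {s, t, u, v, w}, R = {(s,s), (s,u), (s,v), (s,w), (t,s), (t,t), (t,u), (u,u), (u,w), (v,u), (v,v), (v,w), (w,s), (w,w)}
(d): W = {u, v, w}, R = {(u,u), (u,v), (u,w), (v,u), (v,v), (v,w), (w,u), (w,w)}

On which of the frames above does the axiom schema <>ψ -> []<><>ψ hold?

(d)

The schema corresponds to a generalized confluence (Geach) condition: forall x forall y forall z ((xRy & xRz) -> exists w (y = w & z R^2 w)).
(a): fails — 3R1, 3R1 but no w with 1=w and 1R²w.
(b): fails — sRs, sRt but no w with s=w and tR²w.
(c): fails — sRv, sRu but no w* with v=w* and uR²w*.
(d): condition met.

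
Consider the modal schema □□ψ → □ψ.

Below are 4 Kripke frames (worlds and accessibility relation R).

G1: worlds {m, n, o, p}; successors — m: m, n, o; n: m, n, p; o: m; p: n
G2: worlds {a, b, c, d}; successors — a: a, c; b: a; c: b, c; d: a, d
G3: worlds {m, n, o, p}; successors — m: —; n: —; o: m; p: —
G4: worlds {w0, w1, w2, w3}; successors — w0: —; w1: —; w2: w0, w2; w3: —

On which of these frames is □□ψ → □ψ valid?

G1, G2, G4

Frame correspondent (Sahlqvist): ∀x ∀y (Rxy → ∃z (Rxz ∧ Rzy)) — i.e. density.
G1: holds.
G2: holds.
G3: fails — Rom but no z with Roz and Rzm.
G4: holds.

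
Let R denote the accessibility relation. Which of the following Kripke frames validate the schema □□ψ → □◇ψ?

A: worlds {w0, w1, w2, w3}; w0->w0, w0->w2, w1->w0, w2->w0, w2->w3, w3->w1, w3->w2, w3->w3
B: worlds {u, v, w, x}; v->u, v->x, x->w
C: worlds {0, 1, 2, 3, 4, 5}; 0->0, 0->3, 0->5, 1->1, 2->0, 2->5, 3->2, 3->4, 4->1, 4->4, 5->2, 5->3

This is the axiom for a generalized confluence (Geach) condition; its first-order frame correspondent is ∀x ∀z (xRz → ∃w (xR²w ∧ zRw)).
A: ✓.
B: fails — vRu but no t with vR²t and uRt.
C: ✓.
Valid on: A, C.

A, C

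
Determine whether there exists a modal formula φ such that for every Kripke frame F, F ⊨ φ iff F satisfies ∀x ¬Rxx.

Modal frame validity is preserved under surjective bounded morphisms.
The 3-cycle (worlds 0,1,2 with 0→1→2→0) is irreflexive, and the map sending every world to a single reflexive point • is a surjective bounded morphism (forth: every edge maps to (•,•); back: every world has a successor). So any modal formula valid on the 3-cycle is also valid on the reflexive point, which is not irreflexive.
So no modal formula (or set of formulas) defines exactly the irreflexive frames.

No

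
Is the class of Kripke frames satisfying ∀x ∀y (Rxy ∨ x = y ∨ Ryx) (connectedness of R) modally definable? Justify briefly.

If a class were modally definable it would be closed under disjoint unions (Goldblatt–Thomason).
Take 3 disjoint single-world reflexive frames: each is trivially connected, but their disjoint union has 3 worlds with no edge between distinct components, so it is not connected.
So no modal formula (or set of formulas) defines exactly the connected frames.

Not modally definable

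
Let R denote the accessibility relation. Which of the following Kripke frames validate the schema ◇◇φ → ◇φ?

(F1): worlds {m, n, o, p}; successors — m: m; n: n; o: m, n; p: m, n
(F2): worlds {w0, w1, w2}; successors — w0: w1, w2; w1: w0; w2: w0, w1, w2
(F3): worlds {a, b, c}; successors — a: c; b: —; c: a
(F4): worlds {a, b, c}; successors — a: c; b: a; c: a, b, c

The schema corresponds to transitivity: ∀x ∀y ∀z (Rxy ∧ Ryz → Rxz).
(F1): ✓.
(F2): fails — Rw1w0 and Rw0w1 but not Rw1w1.
(F3): fails — Rac and Rca but not Raa.
(F4): fails — Rba and Rac but not Rbc.

(F1)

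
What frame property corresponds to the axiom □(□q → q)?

Suppose □(□q→q) is valid. Take Rxy and set V(q)={w : Ryw}. Then at y, □q holds; since □(□q→q) at x, □q→q at y, so q at y, i.e. Ryy.

shift-reflexivity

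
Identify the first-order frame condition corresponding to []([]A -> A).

Shift-reflexivity

Suppose □(□A→A) is valid. Take Rxy and set V(A)={w : Ryw}. Then at y, □A holds; since □(□A→A) at x, □A→A at y, so A at y, i.e. Ryy.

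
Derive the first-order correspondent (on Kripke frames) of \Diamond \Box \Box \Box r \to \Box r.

This is a Sahlqvist (Geach-type) schema ◇^1□^3r → □^1◇^0r.
Minimal-valuation argument: fix x; take any y with xR^1y and any z with xR^1z. Set V(r) to the set of worlds R-reachable from y in exactly 3 steps. Then □^3r holds at y, so the antecedent holds at x; validity forces ◇^0r at z, giving a w with zR^0w and yR^3w.
First-order correspondent: \forall x \forall y \forall z ((xRy \wedge xRz) \to \exists w (y R^3 w \wedge z = w)).

\forall x \forall y \forall z ((xRy \wedge xRz) \to \exists w (y R^3 w \wedge z = w))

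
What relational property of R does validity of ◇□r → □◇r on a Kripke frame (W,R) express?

convergence

Suppose ◇□r→□◇r is valid. Take Rxy, Rxz and set V(r)={w : Ryw}. Then □r at y so ◇□r at x, so □◇r at x, so ◇r at z, giving w with Rzw and Ryw.
Conversely, any frame satisfying ∀x ∀y ∀z (Rxy ∧ Rxz → ∃w (Ryw ∧ Rzw)) validates the schema.
Frame condition: ∀x ∀y ∀z (Rxy ∧ Rxz → ∃w (Ryw ∧ Rzw)).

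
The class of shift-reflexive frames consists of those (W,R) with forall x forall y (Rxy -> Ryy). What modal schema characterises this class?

The condition is shift-reflexivity. The T□ schema □(□q → q) defines it.
Suppose □(□q→q) is valid. Take Rxy and set V(q)={w : Ryw}. Then at y, □q holds; since □(□q→q) at x, □q→q at y, so q at y, i.e. Ryy.

□(□q → q)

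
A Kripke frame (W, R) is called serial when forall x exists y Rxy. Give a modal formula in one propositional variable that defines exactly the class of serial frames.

□p → ◇p

The condition is seriality. The D schema □p → ◇p defines it.
Suppose □p→◇p is valid. At any x set V(p)=W. Then □p at x, so ◇p at x, so x has a successor.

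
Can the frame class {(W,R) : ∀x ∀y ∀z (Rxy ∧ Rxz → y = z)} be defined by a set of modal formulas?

Yes: it is partial functionality, defined by the CD schema ◇r → □r.
Suppose ◇r→□r is valid. Take Rxy, Rxz and set V(r)={y}. Then ◇r at x, so □r at x, so r at z, i.e. z=y.

Yes, by ◇r → □r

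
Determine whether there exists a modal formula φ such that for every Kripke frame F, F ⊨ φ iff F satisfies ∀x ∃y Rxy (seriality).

Definable; □r → ◇r defines it

Yes: it is seriality, defined by the D schema □r → ◇r.
Suppose □r→◇r is valid. At any x set V(r)=W. Then □r at x, so ◇r at x, so x has a successor.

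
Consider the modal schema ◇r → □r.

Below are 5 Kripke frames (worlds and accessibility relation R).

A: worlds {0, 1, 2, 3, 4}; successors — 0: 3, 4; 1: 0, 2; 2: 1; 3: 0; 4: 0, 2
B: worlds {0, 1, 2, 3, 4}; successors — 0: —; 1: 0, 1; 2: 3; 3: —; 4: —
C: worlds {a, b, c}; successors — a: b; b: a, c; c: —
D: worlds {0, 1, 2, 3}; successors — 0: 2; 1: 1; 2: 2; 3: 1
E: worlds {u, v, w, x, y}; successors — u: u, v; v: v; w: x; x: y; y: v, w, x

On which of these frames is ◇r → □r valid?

Frame correspondent (Sahlqvist): ∀x ∀y ∀z (Rxy ∧ Rxz → y = z) — i.e. partial functionality.
A: fails — 0 sees both 3 and 4.
B: fails — 1 sees both 0 and 1.
C: fails — b sees both a and c.
D: ✓.
E: fails — u sees both u and v.

D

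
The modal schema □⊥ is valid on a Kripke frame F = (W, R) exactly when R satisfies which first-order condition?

□⊥ is valid iff no world has any successor (otherwise □⊥ fails at any world with one).

emptiness of R: ∀x ∀y ¬Rxy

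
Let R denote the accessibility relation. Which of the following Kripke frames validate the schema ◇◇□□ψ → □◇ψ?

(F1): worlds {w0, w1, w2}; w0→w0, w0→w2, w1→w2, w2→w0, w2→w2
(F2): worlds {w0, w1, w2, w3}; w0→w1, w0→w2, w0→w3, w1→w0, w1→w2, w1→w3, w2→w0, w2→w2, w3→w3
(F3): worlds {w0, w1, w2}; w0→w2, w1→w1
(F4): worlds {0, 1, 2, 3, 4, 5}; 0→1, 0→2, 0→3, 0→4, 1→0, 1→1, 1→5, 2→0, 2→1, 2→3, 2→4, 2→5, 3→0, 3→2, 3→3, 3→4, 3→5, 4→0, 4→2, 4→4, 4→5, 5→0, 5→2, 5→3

(F1), (F3), (F4)

This is the axiom for a generalized confluence (Geach) condition; its first-order frame correspondent is ∀x ∀y ∀z ((xR²y ∧ xRz) → ∃w (yR²w ∧ zRw)).
(F1): satisfies the condition.
(F2): fails — w0R²w3, w0Rw2 but no w with w3R²w and w2Rw.
(F3): satisfies the condition.
(F4): satisfies the condition.
Valid on: (F1), (F3), (F4).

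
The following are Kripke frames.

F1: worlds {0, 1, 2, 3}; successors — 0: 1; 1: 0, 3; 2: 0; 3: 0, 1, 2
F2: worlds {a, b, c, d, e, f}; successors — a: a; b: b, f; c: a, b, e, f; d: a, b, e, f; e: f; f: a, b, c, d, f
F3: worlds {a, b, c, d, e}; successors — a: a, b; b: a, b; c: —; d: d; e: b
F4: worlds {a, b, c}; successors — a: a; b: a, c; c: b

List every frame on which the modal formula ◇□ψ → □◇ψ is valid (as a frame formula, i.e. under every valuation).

F3

This is the axiom for convergence; its first-order frame correspondent is ∀x ∀y ∀z (Rxy ∧ Rxz → ∃w (Ryw ∧ Rzw)).
F1: fails — R32 and R30 but 2 and 0 have no common successor.
F2: fails — Rcb and Rca but b and a have no common successor.
F3: satisfies the condition.
F4: fails — Rba and Rbc but a and c have no common successor.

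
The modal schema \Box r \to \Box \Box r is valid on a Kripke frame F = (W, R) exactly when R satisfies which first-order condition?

transitivity

Suppose □r→□□r is valid. Take Rxy, Ryz and set V(r)={w : Rxw}. Then □r at x, so □□r at x, so □r at y, so r at z, i.e. Rxz.
The converse is a direct semantic check.
So the correspondent is transitivity.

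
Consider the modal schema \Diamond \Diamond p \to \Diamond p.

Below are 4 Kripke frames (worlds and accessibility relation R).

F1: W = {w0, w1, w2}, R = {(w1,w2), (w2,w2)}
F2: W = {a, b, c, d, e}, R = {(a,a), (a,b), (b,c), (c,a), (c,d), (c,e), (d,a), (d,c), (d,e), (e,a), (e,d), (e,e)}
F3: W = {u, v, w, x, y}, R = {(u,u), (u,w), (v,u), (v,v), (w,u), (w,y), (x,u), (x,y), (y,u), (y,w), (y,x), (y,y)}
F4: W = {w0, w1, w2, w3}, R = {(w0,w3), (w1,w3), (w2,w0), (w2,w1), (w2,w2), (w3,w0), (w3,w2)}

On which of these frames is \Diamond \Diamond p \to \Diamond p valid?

The schema corresponds to transitivity: \forall x \forall y \forall z (Rxy \wedge Ryz \to Rxz).
F1: condition met.
F2: fails — Rbc and Rcd but not Rbd.
F3: fails — Ruw and Rwy but not Ruy.
F4: fails — Rw3w2 and Rw2w1 but not Rw3w1.
Valid on: F1.

F1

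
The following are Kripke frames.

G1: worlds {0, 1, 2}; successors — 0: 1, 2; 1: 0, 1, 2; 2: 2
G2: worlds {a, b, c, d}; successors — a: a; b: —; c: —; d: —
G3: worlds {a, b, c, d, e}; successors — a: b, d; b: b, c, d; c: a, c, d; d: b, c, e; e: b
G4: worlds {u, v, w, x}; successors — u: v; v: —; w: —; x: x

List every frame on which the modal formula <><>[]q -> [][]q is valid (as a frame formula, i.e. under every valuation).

G2, G4

The schema corresponds to a generalized confluence (Geach) condition: forall x forall y forall z ((x R^2 y & x R^2 z) -> exists w (yRw & z = w)).
G1: fails — 0R²0, 0R²0 but no w with 0Rw and 0=w.
G2: condition met.
G3: fails — aR²b, aR²e but no w with bRw and e=w.
G4: condition met.
Valid on: G2, G4.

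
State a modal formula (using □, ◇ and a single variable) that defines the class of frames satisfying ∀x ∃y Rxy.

□r → ◇r

This is seriality; the standard corresponding axiom is D: □r → ◇r.
Suppose □r→◇r is valid. At any x set V(r)=W. Then □r at x, so ◇r at x, so x has a successor.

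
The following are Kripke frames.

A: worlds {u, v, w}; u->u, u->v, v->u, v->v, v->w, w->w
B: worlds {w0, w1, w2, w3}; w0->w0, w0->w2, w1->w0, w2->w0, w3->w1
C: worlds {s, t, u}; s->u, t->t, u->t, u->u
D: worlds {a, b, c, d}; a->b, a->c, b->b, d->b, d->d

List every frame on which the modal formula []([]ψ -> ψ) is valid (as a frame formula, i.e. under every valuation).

A, C

This is the axiom for shift-reflexivity; its first-order frame correspondent is forall x forall y (Rxy -> Ryy).
A: condition met.
B: fails — Rw3w1 but not Rw1w1.
C: condition met.
D: fails — Rac but not Rcc.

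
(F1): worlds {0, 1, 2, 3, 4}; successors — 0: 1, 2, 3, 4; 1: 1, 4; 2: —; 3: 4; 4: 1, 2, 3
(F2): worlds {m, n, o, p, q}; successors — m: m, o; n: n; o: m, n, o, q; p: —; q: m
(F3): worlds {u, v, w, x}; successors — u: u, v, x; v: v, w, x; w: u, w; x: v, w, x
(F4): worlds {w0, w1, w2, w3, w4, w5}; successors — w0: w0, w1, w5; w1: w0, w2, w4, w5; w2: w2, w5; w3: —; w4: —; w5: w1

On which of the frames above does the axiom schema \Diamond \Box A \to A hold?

The schema corresponds to symmetry: \forall x \forall y (Rxy \to Ryx).
(F1): fails — R02 but not R20.
(F2): fails — Ron but not Rno.
(F3): fails — Ruv but not Rvu.
(F4): fails — Rw1w2 but not Rw2w1.
Valid on no frame.

none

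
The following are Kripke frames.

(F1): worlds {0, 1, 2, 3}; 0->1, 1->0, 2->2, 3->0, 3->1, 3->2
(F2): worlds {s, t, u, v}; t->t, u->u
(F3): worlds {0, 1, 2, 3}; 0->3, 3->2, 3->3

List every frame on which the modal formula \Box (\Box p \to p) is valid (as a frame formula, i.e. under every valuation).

(F2)

Frame correspondent (Sahlqvist): \forall x \forall y (Rxy \to Ryy) — i.e. shift-reflexivity.
(F1): fails — R10 but not R00.
(F2): satisfies the condition.
(F3): fails — R32 but not R22.
Valid on: (F2).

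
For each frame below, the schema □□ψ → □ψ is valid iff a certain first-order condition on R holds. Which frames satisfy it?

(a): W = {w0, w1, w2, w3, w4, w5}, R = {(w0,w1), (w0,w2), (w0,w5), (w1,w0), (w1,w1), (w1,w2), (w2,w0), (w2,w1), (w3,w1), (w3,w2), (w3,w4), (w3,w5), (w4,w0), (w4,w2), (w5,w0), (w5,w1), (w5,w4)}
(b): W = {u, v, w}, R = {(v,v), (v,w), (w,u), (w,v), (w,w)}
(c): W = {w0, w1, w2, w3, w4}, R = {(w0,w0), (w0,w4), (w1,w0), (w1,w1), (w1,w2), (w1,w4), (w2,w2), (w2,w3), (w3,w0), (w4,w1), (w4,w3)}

This is the axiom for density; its first-order frame correspondent is ∀x ∀y (Rxy → ∃z (Rxz ∧ Rzy)).
(a): fails — Rw3w5 but no z with Rw3z and Rzw5.
(b): holds.
(c): fails — Rw4w3 but no z with Rw4z and Rzw3.

(b)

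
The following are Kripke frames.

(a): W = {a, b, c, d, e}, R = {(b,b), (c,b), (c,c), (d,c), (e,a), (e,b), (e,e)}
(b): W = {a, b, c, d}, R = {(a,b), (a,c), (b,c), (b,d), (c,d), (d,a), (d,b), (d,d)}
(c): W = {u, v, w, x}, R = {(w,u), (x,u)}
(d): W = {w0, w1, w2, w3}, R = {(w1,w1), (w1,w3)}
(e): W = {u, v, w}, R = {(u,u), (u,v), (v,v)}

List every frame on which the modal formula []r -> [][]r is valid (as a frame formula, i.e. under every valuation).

(c), (d), (e)

The schema corresponds to transitivity: forall x forall y forall z (Rxy & Ryz -> Rxz).
(a): fails — Rdc and Rcb but not Rdb.
(b): fails — Rcd and Rdb but not Rcb.
(c): holds.
(d): holds.
(e): holds.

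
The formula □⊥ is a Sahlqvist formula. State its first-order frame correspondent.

Emptiness of R

This schema is the Ver axiom.
Its frame correspondent is emptiness of R — ∀x ∀y ¬Rxy.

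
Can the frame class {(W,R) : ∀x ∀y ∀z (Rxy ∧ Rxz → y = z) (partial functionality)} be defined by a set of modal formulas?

Yes: it is partial functionality, defined by the CD schema ◇r → □r.
Suppose ◇r→□r is valid. Take Rxy, Rxz and set V(r)={y}. Then ◇r at x, so □r at x, so r at z, i.e. z=y.

Yes, by ◇r → □r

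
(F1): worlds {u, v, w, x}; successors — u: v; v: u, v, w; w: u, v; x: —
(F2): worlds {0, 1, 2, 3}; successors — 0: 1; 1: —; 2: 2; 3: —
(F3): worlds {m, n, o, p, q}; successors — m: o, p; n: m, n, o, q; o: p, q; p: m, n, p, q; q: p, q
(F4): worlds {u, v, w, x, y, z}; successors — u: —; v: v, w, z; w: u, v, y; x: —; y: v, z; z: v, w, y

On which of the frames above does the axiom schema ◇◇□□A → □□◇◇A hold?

(F1), (F2), (F3)

Frame correspondent (Sahlqvist): ∀x ∀y ∀z ((xR²y ∧ xR²z) → ∃w (yR²w ∧ zR²w)) — i.e. a generalized confluence (Geach) condition.
(F1): holds.
(F2): holds.
(F3): holds.
(F4): fails — vR²u, vR²u but no t with uR²t and uR²t.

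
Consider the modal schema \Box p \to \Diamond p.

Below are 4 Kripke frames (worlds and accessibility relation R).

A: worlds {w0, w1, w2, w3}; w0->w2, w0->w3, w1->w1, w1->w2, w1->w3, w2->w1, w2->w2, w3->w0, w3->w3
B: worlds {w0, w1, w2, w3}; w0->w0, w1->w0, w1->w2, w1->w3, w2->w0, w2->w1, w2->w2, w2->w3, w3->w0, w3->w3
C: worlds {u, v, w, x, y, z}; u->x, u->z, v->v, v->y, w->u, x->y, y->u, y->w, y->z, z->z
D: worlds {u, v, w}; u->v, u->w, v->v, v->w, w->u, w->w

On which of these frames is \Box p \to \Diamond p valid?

A, B, C, D

Frame correspondent (Sahlqvist): \forall x \exists y Rxy — i.e. seriality.
A: satisfies the condition.
B: satisfies the condition.
C: satisfies the condition.
D: satisfies the condition.
Valid on: A, B, C, D.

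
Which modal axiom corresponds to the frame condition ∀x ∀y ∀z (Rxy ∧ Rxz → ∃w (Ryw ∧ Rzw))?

◇□p → □◇p

The condition is convergence. The .2 schema ◇□p → □◇p defines it.
Suppose ◇□p→□◇p is valid. Take Rxy, Rxz and set V(p)={w : Ryw}. Then □p at y so ◇□p at x, so □◇p at x, so ◇p at z, giving w with Rzw and Ryw.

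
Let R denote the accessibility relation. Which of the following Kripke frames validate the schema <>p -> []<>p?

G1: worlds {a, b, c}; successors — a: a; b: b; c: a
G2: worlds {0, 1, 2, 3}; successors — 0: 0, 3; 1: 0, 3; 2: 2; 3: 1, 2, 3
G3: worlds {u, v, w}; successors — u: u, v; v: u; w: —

Frame correspondent (Sahlqvist): forall x forall y forall z (Rxy & Rxz -> Ryz) — i.e. the Euclidean property.
G1: ✓.
G2: fails — R03 and R00 but not R30.
G3: fails — Ruv and Ruv but not Rvv.
Valid on: G1.

G1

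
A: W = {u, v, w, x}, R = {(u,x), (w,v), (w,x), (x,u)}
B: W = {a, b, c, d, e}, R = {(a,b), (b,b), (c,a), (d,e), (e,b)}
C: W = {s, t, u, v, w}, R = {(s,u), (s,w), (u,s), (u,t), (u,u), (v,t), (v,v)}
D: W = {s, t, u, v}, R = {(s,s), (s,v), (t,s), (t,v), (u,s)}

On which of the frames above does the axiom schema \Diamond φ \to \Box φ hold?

B

This is the axiom for partial functionality; its first-order frame correspondent is \forall x \forall y \forall z (Rxy \wedge Rxz \to y = z).
A: fails — w sees both v and x.
B: satisfies the condition.
C: fails — s sees both u and w.
D: fails — s sees both s and v.
Valid on: B.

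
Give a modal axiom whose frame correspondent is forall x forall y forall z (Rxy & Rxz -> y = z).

The condition is partial functionality. The CD schema ◇p → □p defines it.
Suppose ◇p→□p is valid. Take Rxy, Rxz and set V(p)={y}. Then ◇p at x, so □p at x, so p at z, i.e. z=y.

◇p → □p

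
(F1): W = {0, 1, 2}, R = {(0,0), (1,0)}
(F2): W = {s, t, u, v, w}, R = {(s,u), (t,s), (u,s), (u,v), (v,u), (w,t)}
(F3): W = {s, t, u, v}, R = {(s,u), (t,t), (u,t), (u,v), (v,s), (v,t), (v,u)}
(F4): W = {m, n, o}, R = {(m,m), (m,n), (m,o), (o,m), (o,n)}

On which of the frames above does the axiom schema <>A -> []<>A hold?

The schema corresponds to the Euclidean property: forall x forall y forall z (Rxy & Rxz -> Ryz).
(F1): satisfies the condition.
(F2): fails — Rsu and Rsu but not Ruu.
(F3): fails — Rsu and Rsu but not Ruu.
(F4): fails — Rmo and Rmo but not Roo.
Valid on: (F1).

(F1)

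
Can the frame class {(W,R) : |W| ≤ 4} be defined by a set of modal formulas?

No — not modally definable

Any modally definable frame class is closed under disjoint unions.
Any modal formula valid on each of 5 disjoint one-world frames is valid on their disjoint union (validity is preserved under disjoint unions). Each one-world frame has |W|=1≤4, but the union has |W|=5.
Hence having at most 4 worlds is not modally definable.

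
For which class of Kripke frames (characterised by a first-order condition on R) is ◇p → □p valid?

Suppose ◇p→□p is valid. Take Rxy, Rxz and set V(p)={y}. Then ◇p at x, so □p at x, so p at z, i.e. z=y.

partial functionality: ∀x ∀y ∀z (Rxy ∧ Rxz → y = z)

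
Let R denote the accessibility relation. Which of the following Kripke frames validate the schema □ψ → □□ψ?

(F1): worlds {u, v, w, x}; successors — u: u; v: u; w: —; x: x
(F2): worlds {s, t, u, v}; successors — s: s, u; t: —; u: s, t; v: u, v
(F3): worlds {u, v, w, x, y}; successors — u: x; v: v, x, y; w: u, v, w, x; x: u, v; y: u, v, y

(F1)

The schema corresponds to transitivity: ∀x ∀y ∀z (Rxy ∧ Ryz → Rxz).
(F1): holds.
(F2): fails — Rus and Rsu but not Ruu.
(F3): fails — Rvx and Rxu but not Rvu.
Valid on: (F1).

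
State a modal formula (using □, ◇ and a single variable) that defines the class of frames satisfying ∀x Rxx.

A defining formula is □ψ → ψ (the T axiom).
Suppose □ψ→ψ is valid. At any x set V(ψ)={w : Rxw}. Then □ψ holds at x, so ψ holds at x, i.e. Rxx.

□ψ → ψ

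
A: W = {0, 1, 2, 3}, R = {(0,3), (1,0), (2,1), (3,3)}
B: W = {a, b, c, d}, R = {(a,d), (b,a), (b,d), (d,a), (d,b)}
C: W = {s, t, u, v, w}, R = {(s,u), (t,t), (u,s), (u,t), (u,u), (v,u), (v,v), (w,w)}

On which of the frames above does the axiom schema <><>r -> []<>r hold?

A

This is the axiom for a generalized confluence (Geach) condition; its first-order frame correspondent is forall x forall y forall z ((x R^2 y & xRz) -> exists w (y = w & zRw)).
A: holds.
B: fails — bR²a, bRa but no w with a=w and aRw.
C: fails — uR²s, uRs but no w* with s=w* and sRw*.
Valid on: A.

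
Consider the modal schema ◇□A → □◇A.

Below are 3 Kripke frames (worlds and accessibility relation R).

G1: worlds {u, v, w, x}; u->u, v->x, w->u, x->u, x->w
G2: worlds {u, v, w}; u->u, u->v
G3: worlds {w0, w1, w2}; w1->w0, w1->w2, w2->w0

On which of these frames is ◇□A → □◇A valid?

The schema corresponds to convergence: ∀x ∀y ∀z (Rxy ∧ Rxz → ∃w (Ryw ∧ Rzw)).
G1: holds.
G2: fails — Ruv and Ruv but v and v have no common successor.
G3: fails — Rw1w2 and Rw1w0 but w2 and w0 have no common successor.

G1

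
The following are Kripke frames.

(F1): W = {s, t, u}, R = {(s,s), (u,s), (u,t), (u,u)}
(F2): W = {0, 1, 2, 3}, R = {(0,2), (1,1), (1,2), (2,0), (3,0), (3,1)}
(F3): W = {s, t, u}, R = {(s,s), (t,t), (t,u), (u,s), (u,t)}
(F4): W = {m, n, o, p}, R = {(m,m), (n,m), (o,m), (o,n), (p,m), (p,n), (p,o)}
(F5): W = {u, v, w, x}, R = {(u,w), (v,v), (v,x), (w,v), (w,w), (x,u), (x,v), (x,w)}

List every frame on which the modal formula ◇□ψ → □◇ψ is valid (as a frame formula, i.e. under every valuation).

(F4)

This is the axiom for convergence; its first-order frame correspondent is ∀x ∀y ∀z (Rxy ∧ Rxz → ∃w (Ryw ∧ Rzw)).
(F1): fails — Rus and Rut but s and t have no common successor.
(F2): fails — R12 and R11 but 2 and 1 have no common successor.
(F3): fails — Rut and Rus but t and s have no common successor.
(F4): holds.
(F5): fails — Rxu and Rxv but u and v have no common successor.
Valid on: (F4).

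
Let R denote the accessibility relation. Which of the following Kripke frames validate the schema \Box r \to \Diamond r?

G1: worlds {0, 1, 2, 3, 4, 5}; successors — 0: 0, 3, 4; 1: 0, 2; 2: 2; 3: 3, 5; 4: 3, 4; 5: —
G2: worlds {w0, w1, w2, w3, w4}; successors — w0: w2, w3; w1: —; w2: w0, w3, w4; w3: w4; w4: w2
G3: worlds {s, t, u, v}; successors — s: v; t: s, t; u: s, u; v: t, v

G3

Frame correspondent (Sahlqvist): \forall x \exists y Rxy — i.e. seriality.
G1: fails — world 5 has no successor.
G2: fails — world w1 has no successor.
G3: condition met.
Valid on: G3.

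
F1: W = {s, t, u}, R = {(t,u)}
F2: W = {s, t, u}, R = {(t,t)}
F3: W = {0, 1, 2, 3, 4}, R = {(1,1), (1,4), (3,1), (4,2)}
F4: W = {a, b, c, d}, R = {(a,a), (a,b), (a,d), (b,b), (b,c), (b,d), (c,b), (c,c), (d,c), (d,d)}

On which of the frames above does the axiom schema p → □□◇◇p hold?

F1, F2

Frame correspondent (Sahlqvist): ∀x ∀z (xR²z → ∃w (x = w ∧ zR²w)) — i.e. a generalized confluence (Geach) condition.
F1: holds.
F2: holds.
F3: fails — 1R²2 but no w with 1=w and 2R²w.
F4: fails — aR²b but no w with a=w and bR²w.
Valid on: F1, F2.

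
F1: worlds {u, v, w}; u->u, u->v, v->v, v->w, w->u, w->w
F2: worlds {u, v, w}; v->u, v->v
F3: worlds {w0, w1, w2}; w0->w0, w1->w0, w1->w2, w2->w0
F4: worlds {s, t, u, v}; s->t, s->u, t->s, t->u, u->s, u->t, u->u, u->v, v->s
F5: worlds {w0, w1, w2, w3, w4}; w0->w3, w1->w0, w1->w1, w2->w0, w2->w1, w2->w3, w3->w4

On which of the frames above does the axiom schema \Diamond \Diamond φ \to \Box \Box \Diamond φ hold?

F3

Frame correspondent (Sahlqvist): \forall x \forall y \forall z ((x R^2 y \wedge x R^2 z) \to \exists w (y = w \wedge zRw)) — i.e. a generalized confluence (Geach) condition.
F1: fails — uR²u, uR²v but no t with u=t and vRt.
F2: fails — vR²u, vR²u but no t with u=t and uRt.
F3: satisfies the condition.
F4: fails — sR²s, sR²s but no w with s=w and sRw.
F5: fails — w0R²w4, w0R²w4 but no w with w4=w and w4Rw.
Valid on: F3.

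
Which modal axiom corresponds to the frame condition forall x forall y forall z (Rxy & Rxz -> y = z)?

The condition is partial functionality. The CD schema ◇q → □q defines it.
Suppose ◇q→□q is valid. Take Rxy, Rxz and set V(q)={y}. Then ◇q at x, so □q at x, so q at z, i.e. z=y.

◇q → □q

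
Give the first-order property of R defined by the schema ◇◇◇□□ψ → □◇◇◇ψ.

This is a Sahlqvist (Geach-type) schema ◇^3□^2ψ → □^1◇^3ψ.
Minimal-valuation argument: fix x; take any y with xR^3y and any z with xR^1z. Set V(ψ) to the set of worlds R-reachable from y in exactly 2 steps. Then □^2ψ holds at y, so the antecedent holds at x; validity forces ◇^3ψ at z, giving a w with zR^3w and yR^2w.
First-order correspondent: ∀x ∀y ∀z ((xR³y ∧ xRz) → ∃w (yR²w ∧ zR³w)).

∀x ∀y ∀z ((xR³y ∧ xRz) → ∃w (yR²w ∧ zR³w))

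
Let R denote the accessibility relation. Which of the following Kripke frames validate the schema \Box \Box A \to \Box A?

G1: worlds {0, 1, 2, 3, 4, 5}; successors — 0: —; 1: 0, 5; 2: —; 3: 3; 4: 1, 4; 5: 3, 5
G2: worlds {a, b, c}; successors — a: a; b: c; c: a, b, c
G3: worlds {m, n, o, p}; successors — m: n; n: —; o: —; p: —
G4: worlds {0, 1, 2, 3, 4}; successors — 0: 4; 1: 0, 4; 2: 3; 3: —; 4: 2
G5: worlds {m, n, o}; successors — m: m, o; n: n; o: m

The schema corresponds to density: \forall x \forall y (Rxy \to \exists z (Rxz \wedge Rzy)).
G1: fails — R10 but no z with R1z and Rz0.
G2: ✓.
G3: fails — Rmn but no z with Rmz and Rzn.
G4: fails — R10 but no z with R1z and Rz0.
G5: ✓.
Valid on: G2, G5.

G2, G5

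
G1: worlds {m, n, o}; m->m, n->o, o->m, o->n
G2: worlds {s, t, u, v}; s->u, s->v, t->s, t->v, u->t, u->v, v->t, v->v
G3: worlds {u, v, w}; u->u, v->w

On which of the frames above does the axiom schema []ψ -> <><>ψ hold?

The schema corresponds to a generalized confluence (Geach) condition: forall x exists w (xRw & x R^2 w).
G1: fails — at n but no w with nRw and nR²w.
G2: condition met.
G3: fails — at v but no t with vRt and vR²t.
Valid on: G2.

G2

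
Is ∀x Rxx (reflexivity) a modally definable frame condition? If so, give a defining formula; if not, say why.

Definable; □p → p defines it

The condition is reflexivity. A defining modal formula is □p → p.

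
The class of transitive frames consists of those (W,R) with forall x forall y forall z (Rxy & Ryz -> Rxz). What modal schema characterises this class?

□p → □□p

A defining formula is □p → □□p (the 4 axiom).
Suppose □p→□□p is valid. Take Rxy, Ryz and set V(p)={w : Rxw}. Then □p at x, so □□p at x, so □p at y, so p at z, i.e. Rxz.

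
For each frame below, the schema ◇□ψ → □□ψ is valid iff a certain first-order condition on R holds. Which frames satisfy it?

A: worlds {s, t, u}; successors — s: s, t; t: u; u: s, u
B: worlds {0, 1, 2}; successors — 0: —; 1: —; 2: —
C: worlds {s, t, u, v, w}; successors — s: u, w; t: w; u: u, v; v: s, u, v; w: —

B

The schema corresponds to a generalized confluence (Geach) condition: ∀x ∀y ∀z ((xRy ∧ xR²z) → ∃w (yRw ∧ z = w)).
A: fails — sRs, sR²u but no w with sRw and u=w.
B: ✓.
C: fails — sRw, sR²u but no w* with wRw* and u=w*.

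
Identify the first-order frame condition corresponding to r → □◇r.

Symmetry

Suppose r→□◇r is valid. Take Rxy and set V(r)={x}. Then r at x, so □◇r at x, so ◇r at y, so some z with Ryz has r; z=x, i.e. Ryx.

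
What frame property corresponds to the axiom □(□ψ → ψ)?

shift-reflexivity

This is the T□ axiom.
It corresponds to shift-reflexivity: ∀x ∀y (Rxy → Ryy).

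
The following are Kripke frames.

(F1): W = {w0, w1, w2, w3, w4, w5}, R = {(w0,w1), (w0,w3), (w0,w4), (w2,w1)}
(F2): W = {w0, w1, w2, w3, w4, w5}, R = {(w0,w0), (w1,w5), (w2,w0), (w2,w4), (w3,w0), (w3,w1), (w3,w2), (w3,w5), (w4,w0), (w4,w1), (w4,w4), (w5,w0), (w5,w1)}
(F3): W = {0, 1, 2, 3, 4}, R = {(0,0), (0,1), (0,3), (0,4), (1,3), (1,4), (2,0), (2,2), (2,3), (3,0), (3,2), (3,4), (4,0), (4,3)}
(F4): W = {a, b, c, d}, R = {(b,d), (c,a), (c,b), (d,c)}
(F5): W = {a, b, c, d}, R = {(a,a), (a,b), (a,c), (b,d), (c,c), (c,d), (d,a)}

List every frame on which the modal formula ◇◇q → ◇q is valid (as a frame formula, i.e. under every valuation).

(F1)

The schema corresponds to transitivity: ∀x ∀y ∀z (Rxy ∧ Ryz → Rxz).
(F1): ✓.
(F2): fails — Rw1w5 and Rw5w1 but not Rw1w1.
(F3): fails — R34 and R43 but not R33.
(F4): fails — Rcb and Rbd but not Rcd.
(F5): fails — Rcd and Rda but not Rca.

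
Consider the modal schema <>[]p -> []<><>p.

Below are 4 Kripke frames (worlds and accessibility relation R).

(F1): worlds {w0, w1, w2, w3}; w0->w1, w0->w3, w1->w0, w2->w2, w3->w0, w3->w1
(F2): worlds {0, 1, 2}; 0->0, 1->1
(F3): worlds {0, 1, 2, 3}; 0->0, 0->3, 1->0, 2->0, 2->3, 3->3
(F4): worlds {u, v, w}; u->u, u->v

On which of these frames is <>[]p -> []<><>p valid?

(F2), (F3)

This is the axiom for a generalized confluence (Geach) condition; its first-order frame correspondent is forall x forall y forall z ((xRy & xRz) -> exists w (yRw & z R^2 w)).
(F1): fails — w0Rw1, w0Rw1 but no w with w1Rw and w1R²w.
(F2): satisfies the condition.
(F3): satisfies the condition.
(F4): fails — uRu, uRv but no t with uRt and vR²t.
Valid on: (F2), (F3).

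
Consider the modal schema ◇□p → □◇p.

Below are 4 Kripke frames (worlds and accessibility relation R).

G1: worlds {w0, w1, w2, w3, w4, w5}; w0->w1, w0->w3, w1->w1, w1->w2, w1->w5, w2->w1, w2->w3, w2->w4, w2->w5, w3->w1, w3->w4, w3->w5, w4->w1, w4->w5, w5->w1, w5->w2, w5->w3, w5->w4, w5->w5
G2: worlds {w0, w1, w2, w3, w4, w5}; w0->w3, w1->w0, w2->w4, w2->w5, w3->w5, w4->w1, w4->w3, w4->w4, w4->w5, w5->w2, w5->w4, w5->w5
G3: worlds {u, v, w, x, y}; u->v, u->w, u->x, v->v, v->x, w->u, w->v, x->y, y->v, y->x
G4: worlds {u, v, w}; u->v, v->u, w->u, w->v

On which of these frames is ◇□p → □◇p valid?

G1

This is the axiom for convergence; its first-order frame correspondent is ∀x ∀y ∀z (Rxy ∧ Rxz → ∃w (Ryw ∧ Rzw)).
G1: holds.
G2: fails — Rw4w4 and Rw4w1 but w4 and w1 have no common successor.
G3: fails — Ruv and Rux but v and x have no common successor.
G4: fails — Rwu and Rwv but u and v have no common successor.
Valid on: G1.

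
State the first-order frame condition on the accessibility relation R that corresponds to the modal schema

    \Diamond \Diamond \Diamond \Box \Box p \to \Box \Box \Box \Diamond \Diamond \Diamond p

\forall x \forall y \forall z ((x R^3 y \wedge x R^3 z) \to \exists w (y R^2 w \wedge z R^3 w))

This is a Sahlqvist (Geach-type) schema ◇^3□^2p → □^3◇^3p.
Minimal-valuation argument: fix x; take any y with xR^3y and any z with xR^3z. Set V(p) to the set of worlds R-reachable from y in exactly 2 steps. Then □^2p holds at y, so the antecedent holds at x; validity forces ◇^3p at z, giving a w with zR^3w and yR^2w.
First-order correspondent: \forall x \forall y \forall z ((x R^3 y \wedge x R^3 z) \to \exists w (y R^2 w \wedge z R^3 w)).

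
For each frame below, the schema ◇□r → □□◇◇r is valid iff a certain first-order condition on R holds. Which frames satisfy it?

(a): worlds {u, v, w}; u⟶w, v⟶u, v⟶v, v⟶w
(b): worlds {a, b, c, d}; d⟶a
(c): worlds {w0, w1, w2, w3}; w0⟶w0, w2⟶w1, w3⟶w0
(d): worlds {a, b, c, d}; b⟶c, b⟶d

The schema corresponds to a generalized confluence (Geach) condition: ∀x ∀y ∀z ((xRy ∧ xR²z) → ∃w (yRw ∧ zR²w)).
(a): fails — vRu, vR²u but no t with uRt and uR²t.
(b): satisfies the condition.
(c): satisfies the condition.
(d): satisfies the condition.

(b), (c), (d)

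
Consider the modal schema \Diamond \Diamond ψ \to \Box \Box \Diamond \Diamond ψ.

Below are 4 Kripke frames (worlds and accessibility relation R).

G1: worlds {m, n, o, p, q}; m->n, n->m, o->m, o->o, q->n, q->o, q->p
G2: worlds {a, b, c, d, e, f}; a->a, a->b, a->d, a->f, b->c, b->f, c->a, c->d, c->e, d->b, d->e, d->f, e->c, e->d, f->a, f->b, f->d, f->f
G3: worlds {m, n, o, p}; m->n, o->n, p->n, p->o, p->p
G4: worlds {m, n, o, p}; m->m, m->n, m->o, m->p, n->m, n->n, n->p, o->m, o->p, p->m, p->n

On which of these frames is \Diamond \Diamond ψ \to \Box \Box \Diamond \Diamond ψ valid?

This is the axiom for a generalized confluence (Geach) condition; its first-order frame correspondent is \forall x \forall y \forall z ((x R^2 y \wedge x R^2 z) \to \exists w (y = w \wedge z R^2 w)).
G1: fails — oR²m, oR²n but no w with m=w and nR²w.
G2: fails — aR²c, aR²b but no w with c=w and bR²w.
G3: fails — pR²n, pR²n but no w with n=w and nR²w.
G4: ✓.
Valid on: G4.

G4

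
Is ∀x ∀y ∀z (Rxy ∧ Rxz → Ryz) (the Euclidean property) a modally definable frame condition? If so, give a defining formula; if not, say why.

Yes — defined by ◇q → □◇q

This is a Sahlqvist condition; the 5 axiom ◇q → □◇q defines it.
Suppose ◇q→□◇q is valid. Take Rxy, Rxz and set V(q)={y}. Then ◇q at x, so □◇q at x, so ◇q at z, so some w with Rzw has q; w=y, i.e. Rzy. By symmetry of the argument, Ryz.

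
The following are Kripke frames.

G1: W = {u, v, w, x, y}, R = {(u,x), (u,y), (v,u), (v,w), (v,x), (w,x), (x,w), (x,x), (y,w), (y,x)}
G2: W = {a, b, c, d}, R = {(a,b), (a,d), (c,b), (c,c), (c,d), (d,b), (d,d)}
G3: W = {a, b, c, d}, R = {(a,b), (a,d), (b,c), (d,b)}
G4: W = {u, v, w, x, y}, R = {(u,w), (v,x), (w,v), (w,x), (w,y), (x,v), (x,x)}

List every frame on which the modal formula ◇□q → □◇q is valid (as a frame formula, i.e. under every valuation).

G1

This is the axiom for convergence; its first-order frame correspondent is ∀x ∀y ∀z (Rxy ∧ Rxz → ∃w (Ryw ∧ Rzw)).
G1: ✓.
G2: fails — Rab and Rab but b and b have no common successor.
G3: fails — Rad and Rab but d and b have no common successor.
G4: fails — Rwx and Rwy but x and y have no common successor.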